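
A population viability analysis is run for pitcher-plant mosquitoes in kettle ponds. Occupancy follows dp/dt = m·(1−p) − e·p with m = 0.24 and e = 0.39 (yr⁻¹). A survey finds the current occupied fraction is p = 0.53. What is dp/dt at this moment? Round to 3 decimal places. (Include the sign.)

-0.094

Colonization term: m·(1−p) = 0.24×0.4700 = 0.11280.
Extinction term: e·p = 0.20670.
dp/dt = 0.11280 − 0.20670 = -0.09390.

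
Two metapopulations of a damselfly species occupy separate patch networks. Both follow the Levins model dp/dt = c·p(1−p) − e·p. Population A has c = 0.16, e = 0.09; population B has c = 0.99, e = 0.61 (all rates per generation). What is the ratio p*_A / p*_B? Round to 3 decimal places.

1.140

A: p*_A = 1 − 0.09/0.16 = 0.4375.
B: p*_B = 1 − 0.61/0.99 = 0.3838.
p*_A / p*_B = 0.4375/0.3838 = 1.1398.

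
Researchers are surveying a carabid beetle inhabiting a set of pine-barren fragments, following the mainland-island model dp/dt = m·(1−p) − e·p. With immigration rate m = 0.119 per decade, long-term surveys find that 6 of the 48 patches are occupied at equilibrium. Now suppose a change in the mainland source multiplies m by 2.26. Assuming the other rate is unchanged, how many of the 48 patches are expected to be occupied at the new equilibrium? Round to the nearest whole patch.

12

Observed p* = 6/48 = 0.12500.
Balance m(1−p*) = e·p* gives e = m(1−p*)/p* = 0.119×0.87500/0.12500 = 0.83300.
New p* = m/(m+e) = 0.26894/(0.26894+0.83300) = 0.24406.
Expected occupied = 48 × 0.24406 = 11.71 ≈ 12.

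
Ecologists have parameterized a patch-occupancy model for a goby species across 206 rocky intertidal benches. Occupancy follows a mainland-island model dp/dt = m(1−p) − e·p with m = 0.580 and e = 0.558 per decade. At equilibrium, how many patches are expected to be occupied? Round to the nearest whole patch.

p* = m/(m+e) = 0.580/1.1380 = 0.5097.
Expected occupied patches = N × p* = 206 × 0.5097 = 104.99 ≈ 105.

105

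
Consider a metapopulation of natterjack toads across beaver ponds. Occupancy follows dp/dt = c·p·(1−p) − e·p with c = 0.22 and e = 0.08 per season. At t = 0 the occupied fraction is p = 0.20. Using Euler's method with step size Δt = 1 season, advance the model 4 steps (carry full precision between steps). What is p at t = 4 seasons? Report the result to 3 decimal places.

Update rule: p ← p + [c·p·(1−p) − e·p]·Δt with Δt = 1.
step 1: Δp = +0.01920, p = 0.21920
step 2: Δp = +0.02012, p = 0.23932
step 3: Δp = +0.02090, p = 0.26022
step 4: Δp = +0.02153, p = 0.28176

0.282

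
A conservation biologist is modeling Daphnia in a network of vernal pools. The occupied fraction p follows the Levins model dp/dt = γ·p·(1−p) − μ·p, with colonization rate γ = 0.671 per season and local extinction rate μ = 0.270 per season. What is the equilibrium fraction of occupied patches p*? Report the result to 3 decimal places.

0.598

Setting dp/dt = 0 and dividing through by p* gives γ·(1−p*) = μ.
So p* = 1 − μ/γ = 1 − 0.270/0.671 = 1 − 0.4024 = 0.5976.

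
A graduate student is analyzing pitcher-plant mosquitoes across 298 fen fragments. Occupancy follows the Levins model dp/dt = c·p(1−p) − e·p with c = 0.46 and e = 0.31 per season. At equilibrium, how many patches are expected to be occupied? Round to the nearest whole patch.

97

p* = 1 − e/c = 1 − 0.31/0.46 = 0.3261.
Expected occupied patches = N × p* = 298 × 0.3261 = 97.17 ≈ 97.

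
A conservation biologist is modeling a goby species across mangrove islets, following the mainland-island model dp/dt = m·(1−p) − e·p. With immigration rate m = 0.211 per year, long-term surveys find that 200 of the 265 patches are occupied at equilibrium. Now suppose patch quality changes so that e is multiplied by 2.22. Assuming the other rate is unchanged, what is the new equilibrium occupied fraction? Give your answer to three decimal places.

0.581

Observed p* = 200/265 = 0.75472.
Balance m(1−p*) = e·p* gives e = m(1−p*)/p* = 0.211×0.24528/0.75472 = 0.06857.
New p* = m/(m+e) = 0.21100/(0.21100+0.15223) = 0.58090.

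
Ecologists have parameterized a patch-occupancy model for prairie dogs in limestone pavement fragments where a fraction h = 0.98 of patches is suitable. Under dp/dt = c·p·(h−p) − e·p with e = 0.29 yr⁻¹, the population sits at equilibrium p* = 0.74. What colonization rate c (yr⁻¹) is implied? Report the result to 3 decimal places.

At equilibrium c(h−p*) = e, so c = e/(h−p*).
c = 0.29/(0.98 − 0.74) = 0.29/0.2400 = 1.2083.

1.208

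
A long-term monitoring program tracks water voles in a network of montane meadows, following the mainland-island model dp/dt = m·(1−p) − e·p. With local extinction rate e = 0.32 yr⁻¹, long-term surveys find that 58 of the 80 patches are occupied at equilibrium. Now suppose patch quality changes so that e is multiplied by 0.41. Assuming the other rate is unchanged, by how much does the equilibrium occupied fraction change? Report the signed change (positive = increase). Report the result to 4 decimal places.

Observed p* = 58/80 = 0.72500.
Balance m(1−p*) = e·p* gives m = e·p*/(1−p*) = 0.32×0.72500/0.27500 = 0.84364.
New p* = m/(m+e) = 0.84364/(0.84364+0.13120) = 0.86541.
Δp* = 0.86541 − 0.72500 = +0.14041.

0.1404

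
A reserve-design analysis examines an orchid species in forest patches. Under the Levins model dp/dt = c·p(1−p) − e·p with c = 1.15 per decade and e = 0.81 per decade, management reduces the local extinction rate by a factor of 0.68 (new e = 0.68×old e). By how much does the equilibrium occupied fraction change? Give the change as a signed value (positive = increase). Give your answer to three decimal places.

0.225

Before: p* = 1 − 0.81/1.15 = 0.2957.
After the change, c = 1.15, e = 0.5508, so p* = 1 − 0.5508/1.15 = 0.5210.
Δp* = 0.5210 − 0.2957 = +0.2254.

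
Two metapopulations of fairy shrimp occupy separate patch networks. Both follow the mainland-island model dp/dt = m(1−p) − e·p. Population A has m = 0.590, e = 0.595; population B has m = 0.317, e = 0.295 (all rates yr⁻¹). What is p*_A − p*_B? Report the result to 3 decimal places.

-0.020

A: p*_A = m/(m+e) = 0.590/1.1850 = 0.4979.
B: p*_B = 0.317/0.6120 = 0.5180.
p*_A − p*_B = 0.4979 − 0.5180 = -0.0201.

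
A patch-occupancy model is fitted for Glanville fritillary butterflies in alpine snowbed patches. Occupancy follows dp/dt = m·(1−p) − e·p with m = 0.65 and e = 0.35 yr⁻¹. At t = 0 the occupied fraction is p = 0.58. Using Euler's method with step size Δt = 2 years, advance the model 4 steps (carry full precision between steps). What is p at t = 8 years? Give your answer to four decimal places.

Update rule: p ← p + [m·(1−p) − e·p]·Δt with Δt = 2.
p: 0.58000 → 0.72000  (Δp = +0.14000)
p: 0.72000 → 0.58000  (Δp = -0.14000)
p: 0.58000 → 0.72000  (Δp = +0.14000)
p: 0.72000 → 0.58000  (Δp = -0.14000)

0.5800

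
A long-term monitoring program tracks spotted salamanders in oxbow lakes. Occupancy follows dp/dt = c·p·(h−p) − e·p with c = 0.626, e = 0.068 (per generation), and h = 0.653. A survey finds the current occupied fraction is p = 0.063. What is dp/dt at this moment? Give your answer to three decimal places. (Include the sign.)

0.019

Colonization term: c·p·(h−p) = 0.626×0.063×0.5900 = 0.02327.
Extinction term: e·p = 0.00428.
dp/dt = 0.02327 − 0.00428 = 0.01898.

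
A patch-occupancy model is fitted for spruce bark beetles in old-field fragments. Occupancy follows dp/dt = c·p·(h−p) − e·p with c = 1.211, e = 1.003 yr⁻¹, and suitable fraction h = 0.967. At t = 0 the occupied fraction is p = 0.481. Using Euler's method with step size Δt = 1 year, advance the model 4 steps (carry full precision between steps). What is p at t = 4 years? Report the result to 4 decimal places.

0.1895

Update rule: p ← p + [c·p·(h−p) − e·p]·Δt with Δt = 1.
step 1: Δp = -0.19935, p = 0.28165
step 2: Δp = -0.04874, p = 0.23291
step 3: Δp = -0.02656, p = 0.20636
step 4: Δp = -0.01689, p = 0.18946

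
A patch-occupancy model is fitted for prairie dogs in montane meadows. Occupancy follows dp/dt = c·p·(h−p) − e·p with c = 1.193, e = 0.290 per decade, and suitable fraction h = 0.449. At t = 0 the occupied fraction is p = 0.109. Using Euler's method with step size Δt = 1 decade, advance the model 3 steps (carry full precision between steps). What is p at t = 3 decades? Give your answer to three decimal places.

0.145

Update rule: p ← p + [c·p·(h−p) − e·p]·Δt with Δt = 1.
  1  |  dp/dt·Δt = +0.012603  |  p_1 = 0.121603
  2  |  dp/dt·Δt = +0.012231  |  p_2 = 0.133834
  3  |  dp/dt·Δt = +0.011509  |  p_3 = 0.145343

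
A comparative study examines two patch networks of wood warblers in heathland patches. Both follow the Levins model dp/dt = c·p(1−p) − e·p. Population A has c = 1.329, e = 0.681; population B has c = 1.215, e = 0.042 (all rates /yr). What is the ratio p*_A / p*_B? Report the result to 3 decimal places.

A: p*_A = 1 − 0.681/1.329 = 0.4876.
B: p*_B = 1 − 0.042/1.215 = 0.9654.
p*_A / p*_B = 0.4876/0.9654 = 0.5050.

0.505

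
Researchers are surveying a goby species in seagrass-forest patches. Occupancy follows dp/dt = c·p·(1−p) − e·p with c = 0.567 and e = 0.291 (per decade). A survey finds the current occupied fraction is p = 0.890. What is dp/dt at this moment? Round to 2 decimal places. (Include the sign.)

-0.20

Colonization term: c·p·(1−p) = 0.567×0.890×0.1100 = 0.05551.
Extinction term: e·p = 0.25899.
dp/dt = 0.05551 − 0.25899 = -0.20348.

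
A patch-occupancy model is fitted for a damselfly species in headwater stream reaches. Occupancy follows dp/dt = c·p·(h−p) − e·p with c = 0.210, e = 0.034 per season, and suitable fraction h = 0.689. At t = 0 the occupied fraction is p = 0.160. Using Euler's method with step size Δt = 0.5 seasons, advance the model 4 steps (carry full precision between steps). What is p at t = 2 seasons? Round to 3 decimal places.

Update rule: p ← p + [c·p·(h−p) − e·p]·Δt with Δt = 0.5.
  1  |  dp/dt·Δt = +0.006167  |  p_1 = 0.166167
  2  |  dp/dt·Δt = +0.006297  |  p_2 = 0.172465
  3  |  dp/dt·Δt = +0.006422  |  p_3 = 0.178886
  4  |  dp/dt·Δt = +0.006540  |  p_4 = 0.185427

0.185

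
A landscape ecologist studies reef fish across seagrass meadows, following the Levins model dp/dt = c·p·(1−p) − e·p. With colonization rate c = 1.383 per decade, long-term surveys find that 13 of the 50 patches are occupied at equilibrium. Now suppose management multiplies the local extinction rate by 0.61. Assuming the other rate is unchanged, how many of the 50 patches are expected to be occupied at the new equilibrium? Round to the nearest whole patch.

27

Observed p* = 13/50 = 0.26000.
Balance c(1−p*) = e gives e = 1.383×(1 − 0.26000) = 1.02342.
New p* = 1 − e/c = 1 − 0.62429/1.38300 = 0.54860.
Expected occupied = 50 × 0.54860 = 27.43 ≈ 27.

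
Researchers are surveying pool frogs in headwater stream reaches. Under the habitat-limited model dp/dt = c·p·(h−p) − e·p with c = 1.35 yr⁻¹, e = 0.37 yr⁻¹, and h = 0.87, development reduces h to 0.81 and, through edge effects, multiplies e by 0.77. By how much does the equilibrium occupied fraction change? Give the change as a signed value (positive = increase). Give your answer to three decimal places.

0.003

Before: p* = h − e/c = 0.87 − 0.37/1.35 = 0.87 − 0.2741 = 0.5959.
After: c = 1.35, e = 0.2849, h = 0.81; p* = 0.81 − 0.2849/1.35 = 0.5990.
Δp* = 0.5990 − 0.5959 = +0.0030.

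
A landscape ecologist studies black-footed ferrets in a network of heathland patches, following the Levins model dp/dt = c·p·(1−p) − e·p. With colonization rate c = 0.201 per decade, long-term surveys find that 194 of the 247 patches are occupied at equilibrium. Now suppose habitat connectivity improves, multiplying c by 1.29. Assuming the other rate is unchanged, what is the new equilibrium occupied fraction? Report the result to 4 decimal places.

0.8337

Observed p* = 194/247 = 0.78543.
Balance c(1−p*) = e gives e = 0.201×(1 − 0.78543) = 0.04313.
New p* = 1 − e/c = 1 − 0.04313/0.25929 = 0.83366.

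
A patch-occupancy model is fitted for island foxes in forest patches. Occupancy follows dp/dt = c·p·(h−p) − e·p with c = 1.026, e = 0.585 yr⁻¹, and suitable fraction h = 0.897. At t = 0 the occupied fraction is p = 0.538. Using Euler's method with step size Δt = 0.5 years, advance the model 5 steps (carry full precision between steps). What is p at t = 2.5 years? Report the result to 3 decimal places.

Update rule: p ← p + [c·p·(h−p) − e·p]·Δt with Δt = 0.5.
  1  |  dp/dt·Δt = -0.058283  |  p_1 = 0.479717
  2  |  dp/dt·Δt = -0.037626  |  p_2 = 0.442091
  3  |  dp/dt·Δt = -0.026142  |  p_3 = 0.415949
  4  |  dp/dt·Δt = -0.019018  |  p_4 = 0.396932
  5  |  dp/dt·Δt = -0.014276  |  p_5 = 0.382656

0.383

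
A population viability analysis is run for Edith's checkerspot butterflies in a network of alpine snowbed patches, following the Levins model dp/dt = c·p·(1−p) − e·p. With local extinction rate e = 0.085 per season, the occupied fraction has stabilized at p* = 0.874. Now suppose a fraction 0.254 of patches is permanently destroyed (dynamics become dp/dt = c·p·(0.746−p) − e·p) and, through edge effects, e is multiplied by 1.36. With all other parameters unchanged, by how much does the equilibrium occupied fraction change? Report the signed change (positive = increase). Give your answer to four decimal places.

-0.2994

Balance c(1−p*) = e gives c = e/(1 − 0.87400) = 0.085/0.12600 = 0.67460.
New p* = 0.746 − e/c = 0.746 − 0.11560/0.67460 = 0.57464.
Δp* = 0.57464 − 0.87400 = -0.29936.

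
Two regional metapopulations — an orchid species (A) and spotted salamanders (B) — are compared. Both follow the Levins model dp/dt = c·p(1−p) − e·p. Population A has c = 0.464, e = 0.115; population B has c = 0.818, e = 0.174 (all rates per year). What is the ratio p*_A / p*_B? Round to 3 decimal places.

A: p*_A = 1 − 0.115/0.464 = 0.7522.
B: p*_B = 1 − 0.174/0.818 = 0.7873.
p*_A / p*_B = 0.7522/0.7873 = 0.9554.

0.955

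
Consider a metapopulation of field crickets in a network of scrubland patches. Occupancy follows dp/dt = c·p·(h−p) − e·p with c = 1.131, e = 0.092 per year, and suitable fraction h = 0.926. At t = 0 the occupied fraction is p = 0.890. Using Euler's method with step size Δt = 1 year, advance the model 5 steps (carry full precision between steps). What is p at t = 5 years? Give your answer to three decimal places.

0.845

Update rule: p ← p + [c·p·(h−p) − e·p]·Δt with Δt = 1.
step 1: Δp = -0.04564, p = 0.84436
step 2: Δp = +0.00029, p = 0.84464
step 3: Δp = +0.00001, p = 0.84466
step 4: Δp = +0.00000, p = 0.84466
step 5: Δp = +0.00000, p = 0.84466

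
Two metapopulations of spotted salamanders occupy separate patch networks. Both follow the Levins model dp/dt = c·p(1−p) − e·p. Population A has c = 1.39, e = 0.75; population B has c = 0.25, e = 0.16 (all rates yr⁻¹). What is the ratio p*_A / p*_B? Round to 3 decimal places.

A: p*_A = 1 − 0.75/1.39 = 0.4604.
B: p*_B = 1 − 0.16/0.25 = 0.3600.
p*_A / p*_B = 0.4604/0.3600 = 1.2790.

1.279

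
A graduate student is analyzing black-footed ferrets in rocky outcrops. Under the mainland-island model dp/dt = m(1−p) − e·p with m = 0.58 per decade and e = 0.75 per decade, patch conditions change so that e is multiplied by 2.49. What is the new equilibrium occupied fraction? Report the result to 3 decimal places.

Before: p* = 0.58/(0.58+0.75) = 0.4361.
After: m = 0.58, e = 1.8675; p* = 0.58/2.4475 = 0.2370.

0.237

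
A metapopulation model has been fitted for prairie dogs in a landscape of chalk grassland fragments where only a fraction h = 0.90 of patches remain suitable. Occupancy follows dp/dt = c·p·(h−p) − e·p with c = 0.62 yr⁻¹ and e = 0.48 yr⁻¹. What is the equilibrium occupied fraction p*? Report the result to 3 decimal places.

Setting dp/dt = 0 and dividing by p* gives c·(h−p*) = e.
So p* = h − e/c = 0.90 − 0.48/0.62 = 0.90 − 0.7742 = 0.1258.

0.126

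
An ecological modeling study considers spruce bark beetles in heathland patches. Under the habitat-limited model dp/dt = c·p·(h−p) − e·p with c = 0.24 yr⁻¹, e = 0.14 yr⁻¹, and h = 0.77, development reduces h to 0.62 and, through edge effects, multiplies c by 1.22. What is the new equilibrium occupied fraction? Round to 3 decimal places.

Before: p* = h − e/c = 0.77 − 0.14/0.24 = 0.77 − 0.5833 = 0.1867.
After: c = 0.2928, e = 0.14, h = 0.62; p* = 0.62 − 0.14/0.2928 = 0.1419.

0.142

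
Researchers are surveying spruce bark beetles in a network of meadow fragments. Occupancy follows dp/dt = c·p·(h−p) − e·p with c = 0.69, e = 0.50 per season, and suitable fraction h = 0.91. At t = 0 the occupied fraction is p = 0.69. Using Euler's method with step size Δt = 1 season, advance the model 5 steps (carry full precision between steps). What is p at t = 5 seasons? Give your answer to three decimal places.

Update rule: p ← p + [c·p·(h−p) − e·p]·Δt with Δt = 1.
p: 0.69000 → 0.44974  (Δp = -0.24026)
p: 0.44974 → 0.36770  (Δp = -0.08204)
p: 0.36770 → 0.32144  (Δp = -0.04626)
p: 0.32144 → 0.29126  (Δp = -0.03018)
p: 0.29126 → 0.26998  (Δp = -0.02128)

0.270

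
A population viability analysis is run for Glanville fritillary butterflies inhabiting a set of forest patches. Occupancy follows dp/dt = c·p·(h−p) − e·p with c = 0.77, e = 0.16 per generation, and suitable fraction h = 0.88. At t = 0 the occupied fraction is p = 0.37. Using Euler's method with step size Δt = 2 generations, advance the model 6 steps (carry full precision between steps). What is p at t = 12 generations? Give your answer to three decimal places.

0.672

Update rule: p ← p + [c·p·(h−p) − e·p]·Δt with Δt = 2.
step 1: Δp = +0.17220, p = 0.54220
step 2: Δp = +0.10856, p = 0.65075
step 3: Δp = +0.02150, p = 0.67225
step 4: Δp = -0.00005, p = 0.67221
step 5: Δp = +0.00000, p = 0.67221
step 6: Δp = -0.00000, p = 0.67221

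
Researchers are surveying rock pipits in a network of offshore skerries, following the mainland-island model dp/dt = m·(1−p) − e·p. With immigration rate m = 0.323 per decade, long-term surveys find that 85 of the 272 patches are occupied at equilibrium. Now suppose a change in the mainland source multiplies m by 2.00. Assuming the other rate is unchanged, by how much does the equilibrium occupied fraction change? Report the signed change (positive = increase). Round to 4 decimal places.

0.1637

Observed p* = 85/272 = 0.31250.
Balance m(1−p*) = e·p* gives e = m(1−p*)/p* = 0.323×0.68750/0.31250 = 0.71060.
New p* = m/(m+e) = 0.64600/(0.64600+0.71060) = 0.47619.
Δp* = 0.47619 − 0.31250 = +0.16369.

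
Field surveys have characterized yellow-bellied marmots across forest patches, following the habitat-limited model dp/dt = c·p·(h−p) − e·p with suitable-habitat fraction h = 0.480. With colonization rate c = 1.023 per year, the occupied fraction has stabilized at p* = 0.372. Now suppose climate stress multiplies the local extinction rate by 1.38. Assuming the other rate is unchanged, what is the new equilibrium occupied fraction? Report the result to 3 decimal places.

0.331

Balance c(h−p*) = e gives e = 1.023×(0.48 − 0.37200) = 0.11048.
New p* = 0.48 − e/c = 0.48 − 0.15246/1.02300 = 0.33097.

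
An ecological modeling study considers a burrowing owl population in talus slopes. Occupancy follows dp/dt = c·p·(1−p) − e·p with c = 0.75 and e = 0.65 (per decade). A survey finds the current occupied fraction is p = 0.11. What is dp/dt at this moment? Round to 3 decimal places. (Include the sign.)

Colonization term: c·p·(1−p) = 0.75×0.11×0.8900 = 0.07343.
Extinction term: e·p = 0.07150.
dp/dt = 0.07343 − 0.07150 = 0.00192.

0.002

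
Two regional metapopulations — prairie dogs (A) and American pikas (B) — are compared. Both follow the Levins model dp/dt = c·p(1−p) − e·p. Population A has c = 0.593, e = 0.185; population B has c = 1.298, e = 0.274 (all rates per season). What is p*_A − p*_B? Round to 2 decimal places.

-0.10

A: p*_A = 1 − 0.185/0.593 = 0.6880.
B: p*_B = 1 − 0.274/1.298 = 0.7889.
p*_A − p*_B = 0.6880 − 0.7889 = -0.1009.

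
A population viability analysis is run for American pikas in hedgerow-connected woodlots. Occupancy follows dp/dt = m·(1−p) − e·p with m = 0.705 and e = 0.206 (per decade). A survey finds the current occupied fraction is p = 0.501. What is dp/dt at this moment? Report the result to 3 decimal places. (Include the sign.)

0.249

Colonization term: m·(1−p) = 0.705×0.4990 = 0.35179.
Extinction term: e·p = 0.10321.
dp/dt = 0.35179 − 0.10321 = 0.24859.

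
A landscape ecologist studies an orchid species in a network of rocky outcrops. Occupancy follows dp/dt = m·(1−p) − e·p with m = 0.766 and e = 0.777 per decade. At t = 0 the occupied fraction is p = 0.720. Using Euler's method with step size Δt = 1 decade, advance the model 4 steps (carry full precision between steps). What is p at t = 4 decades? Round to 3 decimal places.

0.516

Update rule: p ← p + [m·(1−p) − e·p]·Δt with Δt = 1.
step 1: Δp = -0.34496, p = 0.37504
step 2: Δp = +0.18731, p = 0.56235
step 3: Δp = -0.10171, p = 0.46064
step 4: Δp = +0.05523, p = 0.51587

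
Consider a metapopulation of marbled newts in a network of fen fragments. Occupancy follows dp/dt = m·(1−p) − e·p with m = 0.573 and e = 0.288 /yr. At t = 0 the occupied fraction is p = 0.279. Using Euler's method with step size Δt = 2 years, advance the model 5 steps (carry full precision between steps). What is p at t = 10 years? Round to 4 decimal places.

Update rule: p ← p + [m·(1−p) − e·p]·Δt with Δt = 2.
step 1: Δp = +0.66556, p = 0.94456
step 2: Δp = -0.48054, p = 0.46403
step 3: Δp = +0.34695, p = 0.81097
step 4: Δp = -0.25050, p = 0.56048
step 5: Δp = +0.18086, p = 0.74134

0.7413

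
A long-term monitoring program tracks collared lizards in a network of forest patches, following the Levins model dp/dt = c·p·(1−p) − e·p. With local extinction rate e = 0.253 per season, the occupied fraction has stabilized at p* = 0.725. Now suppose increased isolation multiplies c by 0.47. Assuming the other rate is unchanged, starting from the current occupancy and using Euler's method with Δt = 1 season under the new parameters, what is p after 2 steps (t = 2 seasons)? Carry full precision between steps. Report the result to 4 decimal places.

Balance c(1−p*) = e gives c = e/(1 − 0.72500) = 0.253/0.27500 = 0.92000.
Starting from p₀ = 0.72500; update p ← p + (dp/dt)·Δt with the new parameters.
  1  |  dp/dt·Δt = -0.097215  |  p_1 = 0.627785
  2  |  dp/dt·Δt = -0.057790  |  p_2 = 0.569995

0.5700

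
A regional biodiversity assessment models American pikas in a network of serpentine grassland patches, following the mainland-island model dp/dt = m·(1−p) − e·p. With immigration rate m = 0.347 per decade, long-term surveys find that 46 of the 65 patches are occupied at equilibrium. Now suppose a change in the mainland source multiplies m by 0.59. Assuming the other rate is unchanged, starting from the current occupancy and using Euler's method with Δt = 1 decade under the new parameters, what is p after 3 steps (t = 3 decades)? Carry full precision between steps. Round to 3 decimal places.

Observed p* = 46/65 = 0.70769.
Balance m(1−p*) = e·p* gives e = m(1−p*)/p* = 0.347×0.29231/0.70769 = 0.14333.
Starting from p₀ = 0.70769; update p ← p + (dp/dt)·Δt with the new parameters.
step 1: Δp = -0.04159, p = 0.66611
step 2: Δp = -0.02711, p = 0.63899
step 3: Δp = -0.01768, p = 0.62132

0.621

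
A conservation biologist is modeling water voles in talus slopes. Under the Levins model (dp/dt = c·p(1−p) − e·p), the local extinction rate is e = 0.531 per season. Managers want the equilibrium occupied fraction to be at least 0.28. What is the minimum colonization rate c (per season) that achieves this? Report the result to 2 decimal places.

p* = 1 − e/c ≥ 0.28 requires e/c ≤ 0.7200, i.e. c ≥ e/0.7200.
c_min = 0.531/0.7200 = 0.7375.

0.74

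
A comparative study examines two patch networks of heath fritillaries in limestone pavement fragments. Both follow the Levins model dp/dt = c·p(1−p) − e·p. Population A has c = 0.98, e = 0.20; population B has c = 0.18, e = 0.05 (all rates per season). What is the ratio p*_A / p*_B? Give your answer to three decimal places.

A: p*_A = 1 − 0.20/0.98 = 0.7959.
B: p*_B = 1 − 0.05/0.18 = 0.7222.
p*_A / p*_B = 0.7959/0.7222 = 1.1020.

1.102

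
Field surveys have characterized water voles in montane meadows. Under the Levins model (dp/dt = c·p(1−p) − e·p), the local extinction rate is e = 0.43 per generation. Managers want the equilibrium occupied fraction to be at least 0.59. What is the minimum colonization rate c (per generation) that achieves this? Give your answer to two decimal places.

1.05

p* = 1 − e/c ≥ 0.59 requires e/c ≤ 0.4100, i.e. c ≥ e/0.4100.
c_min = 0.43/0.4100 = 1.0488.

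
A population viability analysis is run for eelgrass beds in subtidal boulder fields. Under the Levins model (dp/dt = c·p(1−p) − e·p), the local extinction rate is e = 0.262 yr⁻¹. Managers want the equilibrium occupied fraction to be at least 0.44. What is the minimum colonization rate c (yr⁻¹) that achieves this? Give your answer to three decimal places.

p* = 1 − e/c ≥ 0.44 requires e/c ≤ 0.5600, i.e. c ≥ e/0.5600.
c_min = 0.262/0.5600 = 0.4679.

0.468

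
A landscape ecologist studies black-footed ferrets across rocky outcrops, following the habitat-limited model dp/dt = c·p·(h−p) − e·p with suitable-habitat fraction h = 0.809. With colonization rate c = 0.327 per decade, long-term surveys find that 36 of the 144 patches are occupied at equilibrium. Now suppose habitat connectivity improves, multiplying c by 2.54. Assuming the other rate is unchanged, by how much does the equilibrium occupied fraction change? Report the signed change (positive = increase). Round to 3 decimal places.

Observed p* = 36/144 = 0.25000.
Balance c(h−p*) = e gives e = 0.327×(0.809 − 0.25000) = 0.18279.
New p* = 0.809 − e/c = 0.809 − 0.18279/0.83058 = 0.58892.
Δp* = 0.58892 − 0.25000 = +0.33892.

0.339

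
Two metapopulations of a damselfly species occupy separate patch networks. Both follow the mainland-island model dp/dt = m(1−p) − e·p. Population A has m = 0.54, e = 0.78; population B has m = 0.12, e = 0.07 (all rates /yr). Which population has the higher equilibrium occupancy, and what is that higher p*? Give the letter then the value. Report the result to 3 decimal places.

B, 0.632

A: p*_A = m/(m+e) = 0.54/1.3200 = 0.4091.
B: p*_B = 0.12/0.1900 = 0.6316.
B is higher at 0.6316.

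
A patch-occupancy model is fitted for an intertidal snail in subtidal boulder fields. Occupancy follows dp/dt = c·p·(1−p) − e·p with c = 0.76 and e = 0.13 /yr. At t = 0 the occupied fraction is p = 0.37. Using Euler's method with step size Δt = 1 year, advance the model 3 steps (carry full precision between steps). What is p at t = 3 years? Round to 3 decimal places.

Update rule: p ← p + [c·p·(1−p) − e·p]·Δt with Δt = 1.
  1  |  dp/dt·Δt = +0.129056  |  p_1 = 0.499056
  2  |  dp/dt·Δt = +0.125122  |  p_2 = 0.624178
  3  |  dp/dt·Δt = +0.097138  |  p_3 = 0.721316

0.721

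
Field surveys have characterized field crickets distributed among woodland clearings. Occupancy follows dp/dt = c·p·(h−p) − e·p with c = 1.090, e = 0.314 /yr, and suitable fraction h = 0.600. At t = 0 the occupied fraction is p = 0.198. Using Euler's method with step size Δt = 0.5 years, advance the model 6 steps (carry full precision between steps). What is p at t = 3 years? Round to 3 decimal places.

Update rule: p ← p + [c·p·(h−p) − e·p]·Δt with Δt = 0.5.
p: 0.19800 → 0.21029  (Δp = +0.01229)
p: 0.21029 → 0.22194  (Δp = +0.01165)
p: 0.22194 → 0.23283  (Δp = +0.01088)
p: 0.23283 → 0.24286  (Δp = +0.01004)
p: 0.24286 → 0.25200  (Δp = +0.00914)
p: 0.25200 → 0.26023  (Δp = +0.00823)

0.260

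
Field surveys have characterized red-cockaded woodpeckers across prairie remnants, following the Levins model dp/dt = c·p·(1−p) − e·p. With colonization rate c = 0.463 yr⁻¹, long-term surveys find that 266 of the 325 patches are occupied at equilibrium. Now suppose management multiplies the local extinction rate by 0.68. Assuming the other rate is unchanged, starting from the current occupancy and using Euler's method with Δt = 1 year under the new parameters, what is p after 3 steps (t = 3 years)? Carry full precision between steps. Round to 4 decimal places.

Observed p* = 266/325 = 0.81846.
Balance c(1−p*) = e gives e = 0.463×(1 − 0.81846) = 0.08405.
Starting from p₀ = 0.81846; update p ← p + (dp/dt)·Δt with the new parameters.
p: 0.81846 → 0.84048  (Δp = +0.02201)
p: 0.84048 → 0.85452  (Δp = +0.01404)
p: 0.85452 → 0.86323  (Δp = +0.00872)

0.8632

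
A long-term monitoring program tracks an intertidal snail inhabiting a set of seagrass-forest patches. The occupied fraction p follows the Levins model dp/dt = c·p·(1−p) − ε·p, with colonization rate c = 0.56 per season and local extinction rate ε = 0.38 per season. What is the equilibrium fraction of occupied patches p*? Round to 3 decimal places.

At equilibrium, colonization balances extinction: c·p*·(1−p*) = ε·p*.
So p* = 1 − ε/c = 1 − 0.38/0.56 = 1 − 0.6786 = 0.3214.

0.321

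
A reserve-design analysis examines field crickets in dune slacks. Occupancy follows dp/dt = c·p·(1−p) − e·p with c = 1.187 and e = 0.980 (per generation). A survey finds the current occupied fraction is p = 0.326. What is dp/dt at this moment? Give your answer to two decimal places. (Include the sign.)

Colonization term: c·p·(1−p) = 1.187×0.326×0.6740 = 0.26081.
Extinction term: e·p = 0.31948.
dp/dt = 0.26081 − 0.31948 = -0.05867.

-0.06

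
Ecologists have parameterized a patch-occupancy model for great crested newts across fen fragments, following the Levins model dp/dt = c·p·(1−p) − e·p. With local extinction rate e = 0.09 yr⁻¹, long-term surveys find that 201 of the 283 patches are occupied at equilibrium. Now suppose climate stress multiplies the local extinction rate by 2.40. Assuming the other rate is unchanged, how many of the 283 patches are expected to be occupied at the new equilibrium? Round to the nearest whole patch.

86

Observed p* = 201/283 = 0.71025.
Balance c(1−p*) = e gives c = e/(1 − 0.71025) = 0.09/0.28975 = 0.31061.
New p* = 1 − e/c = 1 − 0.21600/0.31061 = 0.30459.
Expected occupied = 283 × 0.30459 = 86.20 ≈ 86.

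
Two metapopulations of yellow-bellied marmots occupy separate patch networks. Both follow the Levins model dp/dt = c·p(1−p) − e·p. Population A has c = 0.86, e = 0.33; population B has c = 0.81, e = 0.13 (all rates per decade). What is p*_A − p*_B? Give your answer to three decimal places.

-0.223

A: p*_A = 1 − 0.33/0.86 = 0.6163.
B: p*_B = 1 − 0.13/0.81 = 0.8395.
p*_A − p*_B = 0.6163 − 0.8395 = -0.2232.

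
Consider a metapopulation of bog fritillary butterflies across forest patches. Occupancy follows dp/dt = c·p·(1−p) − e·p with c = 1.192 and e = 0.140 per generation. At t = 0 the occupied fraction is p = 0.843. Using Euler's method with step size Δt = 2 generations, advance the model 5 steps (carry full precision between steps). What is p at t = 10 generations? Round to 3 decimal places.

0.938

Update rule: p ← p + [c·p·(1−p) − e·p]·Δt with Δt = 2.
p: 0.84300 → 0.92248  (Δp = +0.07948)
p: 0.92248 → 0.83466  (Δp = -0.08782)
p: 0.83466 → 0.92995  (Δp = +0.09529)
p: 0.92995 → 0.82486  (Δp = -0.10509)
p: 0.82486 → 0.93831  (Δp = +0.11344)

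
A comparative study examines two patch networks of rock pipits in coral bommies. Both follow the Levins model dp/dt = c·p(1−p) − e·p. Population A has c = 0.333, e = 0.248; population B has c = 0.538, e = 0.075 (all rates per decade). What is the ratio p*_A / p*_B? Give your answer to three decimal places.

A: p*_A = 1 − 0.248/0.333 = 0.2553.
B: p*_B = 1 − 0.075/0.538 = 0.8606.
p*_A / p*_B = 0.2553/0.8606 = 0.2966.

0.297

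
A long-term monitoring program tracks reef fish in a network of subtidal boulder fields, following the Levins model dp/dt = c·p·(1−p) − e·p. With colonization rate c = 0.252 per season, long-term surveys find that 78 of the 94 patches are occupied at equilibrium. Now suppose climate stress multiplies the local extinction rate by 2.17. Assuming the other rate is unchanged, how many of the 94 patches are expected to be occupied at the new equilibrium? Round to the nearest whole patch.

Observed p* = 78/94 = 0.82979.
Balance c(1−p*) = e gives e = 0.252×(1 − 0.82979) = 0.04289.
New p* = 1 − e/c = 1 − 0.09307/0.25200 = 0.63067.
Expected occupied = 94 × 0.63067 = 59.28 ≈ 59.

59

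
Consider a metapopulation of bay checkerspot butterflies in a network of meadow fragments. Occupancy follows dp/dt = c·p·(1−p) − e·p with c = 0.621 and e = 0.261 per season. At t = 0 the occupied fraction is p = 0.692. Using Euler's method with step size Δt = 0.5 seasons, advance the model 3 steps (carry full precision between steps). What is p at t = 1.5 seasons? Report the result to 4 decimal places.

Update rule: p ← p + [c·p·(1−p) − e·p]·Δt with Δt = 0.5.
p: 0.69200 → 0.66787  (Δp = -0.02413)
p: 0.66787 → 0.64959  (Δp = -0.01828)
p: 0.64959 → 0.63550  (Δp = -0.01409)

0.6355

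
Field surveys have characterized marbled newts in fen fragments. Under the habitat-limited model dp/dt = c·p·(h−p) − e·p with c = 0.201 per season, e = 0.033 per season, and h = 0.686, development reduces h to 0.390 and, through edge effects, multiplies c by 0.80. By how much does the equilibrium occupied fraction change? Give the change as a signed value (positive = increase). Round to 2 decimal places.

-0.34

Before: p* = h − e/c = 0.686 − 0.033/0.201 = 0.686 − 0.1642 = 0.5218.
After: c = 0.1608, e = 0.033, h = 0.390; p* = 0.390 − 0.033/0.1608 = 0.1848.
Δp* = 0.1848 − 0.5218 = -0.3370.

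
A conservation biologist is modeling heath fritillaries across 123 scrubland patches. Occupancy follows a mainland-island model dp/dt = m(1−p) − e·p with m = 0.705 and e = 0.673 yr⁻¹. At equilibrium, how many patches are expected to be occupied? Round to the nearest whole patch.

63

p* = m/(m+e) = 0.705/1.3780 = 0.5116.
Expected occupied patches = N × p* = 123 × 0.5116 = 62.93 ≈ 63.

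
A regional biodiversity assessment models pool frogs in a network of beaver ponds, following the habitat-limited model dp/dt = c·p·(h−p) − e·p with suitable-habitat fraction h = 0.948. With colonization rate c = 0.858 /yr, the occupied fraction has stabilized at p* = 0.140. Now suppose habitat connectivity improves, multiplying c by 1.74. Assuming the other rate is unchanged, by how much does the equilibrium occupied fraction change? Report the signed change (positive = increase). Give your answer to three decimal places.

0.344

Balance c(h−p*) = e gives e = 0.858×(0.948 − 0.14000) = 0.69326.
New p* = 0.948 − e/c = 0.948 − 0.69326/1.49292 = 0.48363.
Δp* = 0.48363 − 0.14000 = +0.34363.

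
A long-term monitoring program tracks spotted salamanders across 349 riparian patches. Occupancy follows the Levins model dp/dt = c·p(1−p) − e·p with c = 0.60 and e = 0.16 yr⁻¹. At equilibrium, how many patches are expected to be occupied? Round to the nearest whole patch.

p* = 1 − e/c = 1 − 0.16/0.60 = 0.7333.
Expected occupied patches = N × p* = 349 × 0.7333 = 255.93 ≈ 256.

256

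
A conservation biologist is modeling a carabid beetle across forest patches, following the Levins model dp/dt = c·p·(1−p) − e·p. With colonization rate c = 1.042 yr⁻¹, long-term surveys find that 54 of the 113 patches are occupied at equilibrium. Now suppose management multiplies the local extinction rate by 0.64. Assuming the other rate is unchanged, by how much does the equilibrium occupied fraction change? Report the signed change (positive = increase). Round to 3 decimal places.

0.188

Observed p* = 54/113 = 0.47788.
Balance c(1−p*) = e gives e = 1.042×(1 − 0.47788) = 0.54405.
New p* = 1 − e/c = 1 − 0.34819/1.04200 = 0.66584.
Δp* = 0.66584 − 0.47788 = +0.18796.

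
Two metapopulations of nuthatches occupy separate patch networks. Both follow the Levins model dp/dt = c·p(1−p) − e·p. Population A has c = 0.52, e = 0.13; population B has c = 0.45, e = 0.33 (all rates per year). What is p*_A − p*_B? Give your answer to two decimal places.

A: p*_A = 1 − 0.13/0.52 = 0.7500.
B: p*_B = 1 − 0.33/0.45 = 0.2667.
p*_A − p*_B = 0.7500 − 0.2667 = 0.4833.

0.48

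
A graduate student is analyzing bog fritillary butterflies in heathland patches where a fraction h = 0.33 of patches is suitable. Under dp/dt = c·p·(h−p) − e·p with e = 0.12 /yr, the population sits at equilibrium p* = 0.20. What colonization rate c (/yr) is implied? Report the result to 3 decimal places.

At equilibrium c(h−p*) = e, so c = e/(h−p*).
c = 0.12/(0.33 − 0.20) = 0.12/0.1300 = 0.9231.

0.923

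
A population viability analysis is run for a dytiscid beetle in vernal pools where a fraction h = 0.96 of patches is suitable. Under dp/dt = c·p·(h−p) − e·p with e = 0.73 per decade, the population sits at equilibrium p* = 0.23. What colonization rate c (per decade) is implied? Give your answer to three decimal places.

At equilibrium c(h−p*) = e, so c = e/(h−p*).
c = 0.73/(0.96 − 0.23) = 0.73/0.7300 = 1.0000.

1.000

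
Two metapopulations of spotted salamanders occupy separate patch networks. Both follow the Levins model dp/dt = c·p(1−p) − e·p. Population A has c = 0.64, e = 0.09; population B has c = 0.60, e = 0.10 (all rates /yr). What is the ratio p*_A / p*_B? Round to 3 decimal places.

1.031

A: p*_A = 1 − 0.09/0.64 = 0.8594.
B: p*_B = 1 − 0.10/0.60 = 0.8333.
p*_A / p*_B = 0.8594/0.8333 = 1.0312.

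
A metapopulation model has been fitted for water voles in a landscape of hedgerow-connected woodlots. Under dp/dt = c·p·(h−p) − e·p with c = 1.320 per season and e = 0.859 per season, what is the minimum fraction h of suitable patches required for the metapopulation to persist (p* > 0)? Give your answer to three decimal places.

0.651

p* = h − e/c is positive only when h > e/c.
h_min = e/c = 0.859/1.320 = 0.6508.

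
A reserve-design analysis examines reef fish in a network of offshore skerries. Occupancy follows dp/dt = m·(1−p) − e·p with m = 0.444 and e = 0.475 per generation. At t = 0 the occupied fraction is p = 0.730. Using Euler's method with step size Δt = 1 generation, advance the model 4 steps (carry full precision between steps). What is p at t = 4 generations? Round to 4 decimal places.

0.4831

Update rule: p ← p + [m·(1−p) − e·p]·Δt with Δt = 1.
t = 1: p = 0.73000 + (-0.22687) = 0.50313
t = 2: p = 0.50313 + (-0.01838) = 0.48475
t = 3: p = 0.48475 + (-0.00149) = 0.48327
t = 4: p = 0.48327 + (-0.00012) = 0.48314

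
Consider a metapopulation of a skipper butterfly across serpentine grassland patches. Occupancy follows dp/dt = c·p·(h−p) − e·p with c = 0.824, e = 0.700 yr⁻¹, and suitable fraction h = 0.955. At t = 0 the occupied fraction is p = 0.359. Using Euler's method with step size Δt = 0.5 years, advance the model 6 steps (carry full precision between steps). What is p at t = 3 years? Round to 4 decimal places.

0.2239

Update rule: p ← p + [c·p·(h−p) − e·p]·Δt with Δt = 0.5.
p: 0.35900 → 0.32150  (Δp = -0.03750)
p: 0.32150 → 0.29289  (Δp = -0.02861)
p: 0.29289 → 0.27028  (Δp = -0.02261)
p: 0.27028 → 0.25193  (Δp = -0.01835)
p: 0.25193 → 0.23673  (Δp = -0.01520)
p: 0.23673 → 0.22393  (Δp = -0.01280)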